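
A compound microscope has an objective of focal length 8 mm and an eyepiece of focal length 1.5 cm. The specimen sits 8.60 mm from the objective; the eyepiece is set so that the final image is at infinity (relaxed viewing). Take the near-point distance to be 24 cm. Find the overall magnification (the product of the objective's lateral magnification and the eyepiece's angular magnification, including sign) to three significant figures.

-213

Convert to cm: f_obj = 8 mm = 0.8 cm; d_o = 8.60 mm = 0.86 cm.
Objective: 1/d_i = 1/f_obj - 1/d_o = 1/0.8 - 1/0.86 = 0.08721 cm^-1, so d_i = 11.467 cm.
m_obj = -d_i/d_o = -11.467/0.86 = -13.333.
Eyepiece angular magnification (image at infinity): M_eye = D/f_e = 24/1.5 = 16.000.
Overall M = m_obj x M_eye = (-13.333)(16.000) = -213.33.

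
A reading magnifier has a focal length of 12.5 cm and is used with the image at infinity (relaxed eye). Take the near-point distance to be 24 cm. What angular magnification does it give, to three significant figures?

1.92

M = D/f = 24/12.5 = 1.920.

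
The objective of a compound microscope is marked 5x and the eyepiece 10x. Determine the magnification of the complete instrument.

The overall magnification of a compound microscope is the product of the objective and eyepiece magnifications:
M = M_obj x M_eye = 5 x 10 = 50.

50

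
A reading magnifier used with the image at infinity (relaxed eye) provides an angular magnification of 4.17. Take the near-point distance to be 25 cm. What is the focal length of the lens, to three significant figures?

For the image at infinity, M = D/f.
f = D/M = 25/4.17 = 5.995 cm.

6.00 cm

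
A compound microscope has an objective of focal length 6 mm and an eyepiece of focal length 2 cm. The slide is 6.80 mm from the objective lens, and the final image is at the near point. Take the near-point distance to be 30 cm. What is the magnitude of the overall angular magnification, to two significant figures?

Convert to cm: f_obj = 6 mm = 0.6 cm; d_o = 6.80 mm = 0.68 cm.
Objective: 1/d_i = 1/f_obj - 1/d_o = 1/0.6 - 1/0.68 = 0.19608 cm^-1, so d_i = 5.100 cm.
m_obj = -d_i/d_o = -5.100/0.68 = -7.500.
Eyepiece angular magnification (image at near point): M_eye = 1 + D/f_e = 1 + 30/2 = 16.000.
Overall M = m_obj x M_eye = (-7.500)(16.000) = -120.00.
|M| = 120.00.

120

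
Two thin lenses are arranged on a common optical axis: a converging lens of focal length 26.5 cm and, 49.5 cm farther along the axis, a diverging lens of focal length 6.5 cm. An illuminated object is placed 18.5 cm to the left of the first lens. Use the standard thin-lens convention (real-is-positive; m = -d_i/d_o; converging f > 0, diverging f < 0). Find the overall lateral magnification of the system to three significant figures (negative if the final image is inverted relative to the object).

0.184

First lens: d_i1 = 1/(1/26.5 - 1/18.5) = -61.281 cm.
m_1 = -(-61.281)/18.5 = 3.3125.
With d_i1 < 0 the first image is virtual and lies on the object side; the object distance for lens 2 is d_o2 = 49.5 - (-61.281) = 110.781 cm.
Second lens: d_i2 = 1/(1/(-6.5) - 1/(110.781)) = -6.140 cm.
m_2 = -(-6.140)/(110.781) = 0.0554.
Overall magnification: m = m_1 m_2 = 0.1836.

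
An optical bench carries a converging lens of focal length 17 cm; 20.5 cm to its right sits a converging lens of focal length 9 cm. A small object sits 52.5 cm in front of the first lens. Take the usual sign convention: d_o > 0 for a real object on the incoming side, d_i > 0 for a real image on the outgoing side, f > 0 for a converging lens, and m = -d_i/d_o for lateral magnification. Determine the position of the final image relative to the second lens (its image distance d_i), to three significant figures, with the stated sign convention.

3.06 cm

Lens 1: 1/d_i1 = 1/f_1 - 1/d_o1 = 1/17 - 1/52.5 = 0.03978 cm^-1, so d_i1 = 25.141 cm.
This image would form 25.141 cm past lens 1, i.e. 4.641 cm beyond lens 2, so it is a virtual object for lens 2: d_o2 = 20.5 - 25.141 = -4.641 cm.
Lens 2: 1/d_i2 = 1/f_2 - 1/d_o2 = 1/9 - 1/(-4.641) = 0.32659 cm^-1, so d_i2 = 3.062 cm.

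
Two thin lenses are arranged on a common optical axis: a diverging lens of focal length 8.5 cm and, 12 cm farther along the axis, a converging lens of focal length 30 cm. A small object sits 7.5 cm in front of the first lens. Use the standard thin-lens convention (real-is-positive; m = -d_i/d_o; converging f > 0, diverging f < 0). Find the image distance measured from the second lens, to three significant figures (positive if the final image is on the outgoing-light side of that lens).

First lens: d_i1 = 1/(1/(-8.5) - 1/7.5) = -3.984 cm.
The intermediate image is virtual, 3.984 cm to the left of lens 1, so d_o2 = L - d_i1 = 12 - (-3.984) = 15.984 cm.
Second lens: d_i2 = 1/(1/30 - 1/(15.984)) = -34.214 cm.

-34.2 cm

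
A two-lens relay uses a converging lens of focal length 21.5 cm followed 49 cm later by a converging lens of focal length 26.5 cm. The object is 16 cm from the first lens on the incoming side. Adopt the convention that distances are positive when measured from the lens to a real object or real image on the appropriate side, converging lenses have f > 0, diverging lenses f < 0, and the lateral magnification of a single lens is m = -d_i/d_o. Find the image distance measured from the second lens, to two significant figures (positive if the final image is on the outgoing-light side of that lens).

Lens 1: 1/d_i1 = 1/f_1 - 1/d_o1 = 1/21.5 - 1/16 = -0.01599 cm^-1, so d_i1 = -62.545 cm.
With d_i1 < 0 the first image is virtual and lies on the object side; the object distance for lens 2 is d_o2 = 49 - (-62.545) = 111.545 cm.
Lens 2: 1/d_i2 = 1/f_2 - 1/d_o2 = 1/26.5 - 1/(111.545) = 0.02877 cm^-1, so d_i2 = 34.757 cm.

35 cm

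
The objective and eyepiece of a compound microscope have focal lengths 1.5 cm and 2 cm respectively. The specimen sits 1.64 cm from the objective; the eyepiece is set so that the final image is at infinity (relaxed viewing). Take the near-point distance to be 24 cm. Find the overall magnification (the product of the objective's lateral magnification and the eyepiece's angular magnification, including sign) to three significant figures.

Objective: 1/d_i = 1/f_obj - 1/d_o = 1/1.5 - 1/1.64 = 0.05691 cm^-1, so d_i = 17.571 cm.
m_obj = -d_i/d_o = -17.571/1.64 = -10.714.
Eyepiece angular magnification (image at infinity): M_eye = D/f_e = 24/2 = 12.000.
Overall M = m_obj x M_eye = (-10.714)(12.000) = -128.57.

-129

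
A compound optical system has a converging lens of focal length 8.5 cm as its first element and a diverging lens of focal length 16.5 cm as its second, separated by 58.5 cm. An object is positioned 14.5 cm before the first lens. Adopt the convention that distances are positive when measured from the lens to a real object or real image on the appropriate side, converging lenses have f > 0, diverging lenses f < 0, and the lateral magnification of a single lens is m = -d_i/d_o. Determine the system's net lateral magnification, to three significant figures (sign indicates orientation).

Applying the thin-lens equation to the first lens, 1/8.5 = 1/14.5 + 1/d_i1, which gives d_i1 = 20.542 cm.
Its lateral magnification is m_1 = -d_i1/d_o1 = -(20.542)/14.5 = -1.4167.
Object distance for lens 2: d_o2 = 58.5 - 20.542 = 37.958 cm.
Applying the thin-lens equation again with f_2 = -16.5 cm and d_o2 = 37.958 cm gives d_i2 = -11.501 cm.
m_2 = -(-11.501)/(37.958) = 0.3030.
Total m = m_1 x m_2 = (-1.4167)(0.3030) = -0.4292.

-0.429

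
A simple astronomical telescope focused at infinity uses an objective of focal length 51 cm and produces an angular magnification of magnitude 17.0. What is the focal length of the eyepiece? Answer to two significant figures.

|M| = f_obj/f_eye, so f_eye = f_obj/|M| = 51/17.0 = 3.000 cm.

3.0 cm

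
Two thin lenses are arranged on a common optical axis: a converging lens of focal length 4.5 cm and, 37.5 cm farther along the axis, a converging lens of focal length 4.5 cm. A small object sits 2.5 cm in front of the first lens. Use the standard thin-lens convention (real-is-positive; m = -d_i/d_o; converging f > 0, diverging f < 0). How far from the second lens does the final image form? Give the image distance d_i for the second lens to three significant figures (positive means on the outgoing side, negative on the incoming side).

Applying the thin-lens equation to the first lens, 1/4.5 = 1/2.5 + 1/d_i1, which gives d_i1 = -5.625 cm.
The intermediate image is virtual, 5.625 cm to the left of lens 1, so d_o2 = L - d_i1 = 37.5 - (-5.625) = 43.125 cm.
Applying the thin-lens equation again with f_2 = 4.5 cm and d_o2 = 43.125 cm gives d_i2 = 5.024 cm.

5.02 cm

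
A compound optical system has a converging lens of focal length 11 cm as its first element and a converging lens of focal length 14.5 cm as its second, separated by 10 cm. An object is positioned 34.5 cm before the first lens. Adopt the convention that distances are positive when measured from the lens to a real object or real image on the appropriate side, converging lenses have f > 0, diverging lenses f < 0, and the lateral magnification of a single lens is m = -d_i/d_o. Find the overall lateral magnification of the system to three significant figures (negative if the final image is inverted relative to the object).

-0.329

Lens 1: 1/d_i1 = 1/f_1 - 1/d_o1 = 1/11 - 1/34.5 = 0.06192 cm^-1, so d_i1 = 16.149 cm.
m_1 = -(16.149)/34.5 = -0.4681.
Since 16.149 cm > 10 cm, the first image lies past the second lens and serves as a virtual object: d_o2 = L - d_i1 = -6.149 cm.
Lens 2: 1/d_i2 = 1/f_2 - 1/d_o2 = 1/14.5 - 1/(-6.149) = 0.23160 cm^-1, so d_i2 = 4.318 cm.
m_2 = -(4.318)/(-6.149) = 0.7022.
The system's lateral magnification is m_1 m_2 = (-0.4681)(0.7022) = -0.3287.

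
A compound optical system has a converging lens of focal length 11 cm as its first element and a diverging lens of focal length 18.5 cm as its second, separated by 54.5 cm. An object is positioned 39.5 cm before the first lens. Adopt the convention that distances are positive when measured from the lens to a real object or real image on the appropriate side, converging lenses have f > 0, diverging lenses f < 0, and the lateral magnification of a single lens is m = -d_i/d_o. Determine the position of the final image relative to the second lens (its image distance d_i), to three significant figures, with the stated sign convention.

-12.6 cm

Applying the thin-lens equation to the first lens, 1/11 = 1/39.5 + 1/d_i1, which gives d_i1 = 15.246 cm.
That image sits 39.254 cm in front of the second lens, so d_o2 = 39.254 cm.
Applying the thin-lens equation again with f_2 = -18.5 cm and d_o2 = 39.254 cm gives d_i2 = -12.574 cm.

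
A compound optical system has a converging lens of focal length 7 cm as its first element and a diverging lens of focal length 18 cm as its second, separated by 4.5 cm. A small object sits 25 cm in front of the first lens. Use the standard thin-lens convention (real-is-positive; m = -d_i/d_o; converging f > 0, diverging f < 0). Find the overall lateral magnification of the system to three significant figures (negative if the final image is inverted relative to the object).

-0.548

Lens 1: 1/d_i1 = 1/f_1 - 1/d_o1 = 1/7 - 1/25 = 0.10286 cm^-1, so d_i1 = 9.722 cm.
m_1 = -(9.722)/25 = -0.3889.
Since 9.722 cm > 4.5 cm, the first image lies past the second lens and serves as a virtual object: d_o2 = L - d_i1 = -5.222 cm.
Lens 2: 1/d_i2 = 1/f_2 - 1/d_o2 = 1/(-18) - 1/(-5.222) = 0.13593 cm^-1, so d_i2 = 7.357 cm.
m_2 = -(7.357)/(-5.222) = 1.4087.
The system's lateral magnification is m_1 m_2 = (-0.3889)(1.4087) = -0.5478.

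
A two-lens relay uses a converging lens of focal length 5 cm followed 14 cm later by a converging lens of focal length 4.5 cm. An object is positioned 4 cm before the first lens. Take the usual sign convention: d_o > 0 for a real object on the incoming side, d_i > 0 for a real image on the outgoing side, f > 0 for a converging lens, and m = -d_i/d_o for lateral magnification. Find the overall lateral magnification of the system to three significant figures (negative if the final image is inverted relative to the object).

-0.763

Lens 1: 1/d_i1 = 1/f_1 - 1/d_o1 = 1/5 - 1/4 = -0.05000 cm^-1, so d_i1 = -20.000 cm.
m_1 = -(-20.000)/4 = 5.0000.
With d_i1 < 0 the first image is virtual and lies on the object side; the object distance for lens 2 is d_o2 = 14 - (-20.000) = 34.000 cm.
Lens 2: 1/d_i2 = 1/f_2 - 1/d_o2 = 1/4.5 - 1/(34.000) = 0.19281 cm^-1, so d_i2 = 5.186 cm.
m_2 = -(5.186)/(34.000) = -0.1525.
Total m = m_1 x m_2 = (5.0000)(-0.1525) = -0.7627.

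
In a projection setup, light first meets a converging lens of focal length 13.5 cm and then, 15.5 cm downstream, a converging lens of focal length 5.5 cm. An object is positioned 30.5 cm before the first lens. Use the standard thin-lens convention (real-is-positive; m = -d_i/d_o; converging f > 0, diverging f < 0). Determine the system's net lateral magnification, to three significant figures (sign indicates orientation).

-0.307

Lens 1: 1/d_i1 = 1/f_1 - 1/d_o1 = 1/13.5 - 1/30.5 = 0.04129 cm^-1, so d_i1 = 24.221 cm.
m_1 = -(24.221)/30.5 = -0.7941.
This image would form 24.221 cm past lens 1, i.e. 8.721 cm beyond lens 2, so it is a virtual object for lens 2: d_o2 = 15.5 - 24.221 = -8.721 cm.
Lens 2: 1/d_i2 = 1/f_2 - 1/d_o2 = 1/5.5 - 1/(-8.721) = 0.29649 cm^-1, so d_i2 = 3.373 cm.
m_2 = -(3.373)/(-8.721) = 0.3868.
Total m = m_1 x m_2 = (-0.7941)(0.3868) = -0.3071.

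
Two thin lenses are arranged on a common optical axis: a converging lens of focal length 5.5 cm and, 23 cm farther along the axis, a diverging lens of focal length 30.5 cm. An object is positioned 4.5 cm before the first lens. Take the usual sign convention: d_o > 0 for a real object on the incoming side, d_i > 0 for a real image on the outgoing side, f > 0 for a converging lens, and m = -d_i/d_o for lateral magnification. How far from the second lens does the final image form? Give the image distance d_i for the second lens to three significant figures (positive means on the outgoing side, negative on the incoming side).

-18.6 cm

Applying the thin-lens equation to the first lens, 1/5.5 = 1/4.5 + 1/d_i1, which gives d_i1 = -24.750 cm.
With d_i1 < 0 the first image is virtual and lies on the object side; the object distance for lens 2 is d_o2 = 23 - (-24.750) = 47.750 cm.
Applying the thin-lens equation again with f_2 = -30.5 cm and d_o2 = 47.750 cm gives d_i2 = -18.612 cm.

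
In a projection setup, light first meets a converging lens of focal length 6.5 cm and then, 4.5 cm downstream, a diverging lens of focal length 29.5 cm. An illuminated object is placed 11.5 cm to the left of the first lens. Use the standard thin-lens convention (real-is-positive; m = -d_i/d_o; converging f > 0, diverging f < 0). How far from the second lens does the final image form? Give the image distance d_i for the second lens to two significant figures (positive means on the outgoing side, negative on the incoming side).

16 cm

Lens 1: 1/d_i1 = 1/f_1 - 1/d_o1 = 1/6.5 - 1/11.5 = 0.06689 cm^-1, so d_i1 = 14.950 cm.
This image would form 14.950 cm past lens 1, i.e. 10.450 cm beyond lens 2, so it is a virtual object for lens 2: d_o2 = 4.5 - 14.950 = -10.450 cm.
Lens 2: 1/d_i2 = 1/f_2 - 1/d_o2 = 1/(-29.5) - 1/(-10.450) = 0.06180 cm^-1, so d_i2 = 16.182 cm.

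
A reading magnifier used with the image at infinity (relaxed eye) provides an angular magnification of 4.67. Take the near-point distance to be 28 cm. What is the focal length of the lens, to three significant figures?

For the image at infinity, M = D/f.
f = D/M = 28/4.67 = 5.996 cm.

6.00 cm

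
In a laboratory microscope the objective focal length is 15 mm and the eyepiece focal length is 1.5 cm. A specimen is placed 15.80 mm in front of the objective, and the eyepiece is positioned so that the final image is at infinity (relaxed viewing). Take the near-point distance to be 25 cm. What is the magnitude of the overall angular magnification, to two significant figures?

310

Convert to cm: f_obj = 15 mm = 1.5 cm; d_o = 15.80 mm = 1.58 cm.
Objective: 1/d_i = 1/f_obj - 1/d_o = 1/1.5 - 1/1.58 = 0.03376 cm^-1, so d_i = 29.625 cm.
m_obj = -d_i/d_o = -29.625/1.58 = -18.750.
Eyepiece angular magnification (image at infinity): M_eye = D/f_e = 25/1.5 = 16.667.
Overall M = m_obj x M_eye = (-18.750)(16.667) = -312.50.
|M| = 312.50.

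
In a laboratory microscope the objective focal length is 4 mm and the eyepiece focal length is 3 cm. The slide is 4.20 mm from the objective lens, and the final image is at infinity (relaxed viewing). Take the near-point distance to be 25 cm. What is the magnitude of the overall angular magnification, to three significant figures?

Convert to cm: f_obj = 4 mm = 0.4 cm; d_o = 4.20 mm = 0.42 cm.
Objective: 1/d_i = 1/f_obj - 1/d_o = 1/0.4 - 1/0.42 = 0.11905 cm^-1, so d_i = 8.400 cm.
m_obj = -d_i/d_o = -8.400/0.42 = -20.000.
Eyepiece angular magnification (image at infinity): M_eye = D/f_e = 25/3 = 8.333.
Overall M = m_obj x M_eye = (-20.000)(8.333) = -166.67.
|M| = 166.67.

167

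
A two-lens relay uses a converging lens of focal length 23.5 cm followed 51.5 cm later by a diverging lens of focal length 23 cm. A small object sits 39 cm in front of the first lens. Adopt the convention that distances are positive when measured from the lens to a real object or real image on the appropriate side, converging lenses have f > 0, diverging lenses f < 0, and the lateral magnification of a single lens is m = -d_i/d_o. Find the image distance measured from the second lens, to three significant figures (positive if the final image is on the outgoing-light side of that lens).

11.4 cm

Lens 1: 1/d_i1 = 1/f_1 - 1/d_o1 = 1/23.5 - 1/39 = 0.01691 cm^-1, so d_i1 = 59.129 cm.
This image would form 59.129 cm past lens 1, i.e. 7.629 cm beyond lens 2, so it is a virtual object for lens 2: d_o2 = 51.5 - 59.129 = -7.629 cm.
Lens 2: 1/d_i2 = 1/f_2 - 1/d_o2 = 1/(-23) - 1/(-7.629) = 0.08760 cm^-1, so d_i2 = 11.416 cm.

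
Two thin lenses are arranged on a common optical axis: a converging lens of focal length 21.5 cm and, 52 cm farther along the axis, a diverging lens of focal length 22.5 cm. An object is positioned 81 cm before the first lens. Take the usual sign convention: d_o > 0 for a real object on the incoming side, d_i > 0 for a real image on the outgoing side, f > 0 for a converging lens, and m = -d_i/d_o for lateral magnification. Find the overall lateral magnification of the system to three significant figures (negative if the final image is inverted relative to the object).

-0.180

Applying the thin-lens equation to the first lens, 1/21.5 = 1/81 + 1/d_i1, which gives d_i1 = 29.269 cm.
Its lateral magnification is m_1 = -d_i1/d_o1 = -(29.269)/81 = -0.3613.
Object distance for lens 2: d_o2 = 52 - 29.269 = 22.731 cm.
Applying the thin-lens equation again with f_2 = -22.5 cm and d_o2 = 22.731 cm gives d_i2 = -11.307 cm.
m_2 = -(-11.307)/(22.731) = 0.4974.
Overall magnification: m = m_1 m_2 = -0.1797.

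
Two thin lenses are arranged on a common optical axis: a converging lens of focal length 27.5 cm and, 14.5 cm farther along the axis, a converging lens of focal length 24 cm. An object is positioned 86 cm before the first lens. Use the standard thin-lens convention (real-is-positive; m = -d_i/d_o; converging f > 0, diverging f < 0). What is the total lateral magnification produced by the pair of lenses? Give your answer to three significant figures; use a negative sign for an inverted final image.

-0.226

First lens: d_i1 = 1/(1/27.5 - 1/86) = 40.427 cm.
m_1 = -(40.427)/86 = -0.4701.
Since 40.427 cm > 14.5 cm, the first image lies past the second lens and serves as a virtual object: d_o2 = L - d_i1 = -25.927 cm.
Second lens: d_i2 = 1/(1/24 - 1/(-25.927)) = 12.463 cm.
m_2 = -(12.463)/(-25.927) = 0.4807.
Overall magnification: m = m_1 m_2 = -0.2260.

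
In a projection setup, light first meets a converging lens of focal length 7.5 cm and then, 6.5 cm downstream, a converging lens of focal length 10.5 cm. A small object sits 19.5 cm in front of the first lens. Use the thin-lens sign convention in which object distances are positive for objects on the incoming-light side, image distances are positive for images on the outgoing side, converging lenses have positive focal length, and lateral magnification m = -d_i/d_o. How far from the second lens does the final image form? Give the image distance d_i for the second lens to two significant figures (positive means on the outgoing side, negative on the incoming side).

3.7 cm

Lens 1: 1/d_i1 = 1/f_1 - 1/d_o1 = 1/7.5 - 1/19.5 = 0.08205 cm^-1, so d_i1 = 12.188 cm.
Since 12.188 cm > 6.5 cm, the first image lies past the second lens and serves as a virtual object: d_o2 = L - d_i1 = -5.688 cm.
Lens 2: 1/d_i2 = 1/f_2 - 1/d_o2 = 1/10.5 - 1/(-5.688) = 0.27106 cm^-1, so d_i2 = 3.689 cm.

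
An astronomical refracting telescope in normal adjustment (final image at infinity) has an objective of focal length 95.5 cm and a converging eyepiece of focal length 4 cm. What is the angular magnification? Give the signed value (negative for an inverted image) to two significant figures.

M = -f_obj/f_eye = -95.5/(4) = -23.875.

-24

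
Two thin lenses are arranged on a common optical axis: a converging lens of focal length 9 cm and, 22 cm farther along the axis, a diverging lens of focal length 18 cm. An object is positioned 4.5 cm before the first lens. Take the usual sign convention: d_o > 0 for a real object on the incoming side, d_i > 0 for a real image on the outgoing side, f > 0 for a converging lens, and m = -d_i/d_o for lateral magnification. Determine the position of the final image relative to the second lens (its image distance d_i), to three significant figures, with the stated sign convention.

-11.4 cm

Applying the thin-lens equation to the first lens, 1/9 = 1/4.5 + 1/d_i1, which gives d_i1 = -9.000 cm.
With d_i1 < 0 the first image is virtual and lies on the object side; the object distance for lens 2 is d_o2 = 22 - (-9.000) = 31.000 cm.
Applying the thin-lens equation again with f_2 = -18 cm and d_o2 = 31.000 cm gives d_i2 = -11.388 cm.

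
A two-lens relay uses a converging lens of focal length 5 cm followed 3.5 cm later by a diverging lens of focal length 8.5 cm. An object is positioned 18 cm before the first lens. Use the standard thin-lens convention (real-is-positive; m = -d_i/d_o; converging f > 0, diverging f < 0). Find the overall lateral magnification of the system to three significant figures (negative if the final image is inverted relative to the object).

-0.644

First lens: d_i1 = 1/(1/5 - 1/18) = 6.923 cm.
m_1 = -(6.923)/18 = -0.3846.
This image would form 6.923 cm past lens 1, i.e. 3.423 cm beyond lens 2, so it is a virtual object for lens 2: d_o2 = 3.5 - 6.923 = -3.423 cm.
Second lens: d_i2 = 1/(1/(-8.5) - 1/(-3.423)) = 5.731 cm.
m_2 = -(5.731)/(-3.423) = 1.6742.
Overall magnification: m = m_1 m_2 = -0.6439.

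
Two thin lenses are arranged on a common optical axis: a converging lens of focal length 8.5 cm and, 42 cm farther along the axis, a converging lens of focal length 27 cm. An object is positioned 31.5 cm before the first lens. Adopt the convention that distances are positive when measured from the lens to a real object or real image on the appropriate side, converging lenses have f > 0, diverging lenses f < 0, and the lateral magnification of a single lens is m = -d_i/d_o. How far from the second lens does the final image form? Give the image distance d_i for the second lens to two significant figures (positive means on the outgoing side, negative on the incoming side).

240 cm

First lens: d_i1 = 1/(1/8.5 - 1/31.5) = 11.641 cm.
That image sits 30.359 cm in front of the second lens, so d_o2 = 30.359 cm.
Second lens: d_i2 = 1/(1/27 - 1/(30.359)) = 244.049 cm.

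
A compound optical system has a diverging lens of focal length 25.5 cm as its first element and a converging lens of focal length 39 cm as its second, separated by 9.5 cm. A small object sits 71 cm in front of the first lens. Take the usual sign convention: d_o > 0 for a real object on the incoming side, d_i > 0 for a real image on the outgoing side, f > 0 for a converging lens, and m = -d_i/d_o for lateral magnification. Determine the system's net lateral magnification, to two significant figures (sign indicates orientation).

Lens 1: 1/d_i1 = 1/f_1 - 1/d_o1 = 1/(-25.5) - 1/71 = -0.05330 cm^-1, so d_i1 = -18.762 cm.
m_1 = -(-18.762)/71 = 0.2642.
The intermediate image is virtual, 18.762 cm to the left of lens 1, so d_o2 = L - d_i1 = 9.5 - (-18.762) = 28.262 cm.
Lens 2: 1/d_i2 = 1/f_2 - 1/d_o2 = 1/39 - 1/(28.262) = -0.00974 cm^-1, so d_i2 = -102.642 cm.
m_2 = -(-102.642)/(28.262) = 3.6318.
Total m = m_1 x m_2 = (0.2642)(3.6318) = 0.9597.

0.96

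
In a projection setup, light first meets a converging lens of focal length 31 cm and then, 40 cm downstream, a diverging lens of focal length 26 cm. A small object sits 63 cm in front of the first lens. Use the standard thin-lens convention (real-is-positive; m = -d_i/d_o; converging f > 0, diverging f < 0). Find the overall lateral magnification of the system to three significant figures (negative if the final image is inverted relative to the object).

Lens 1: 1/d_i1 = 1/f_1 - 1/d_o1 = 1/31 - 1/63 = 0.01639 cm^-1, so d_i1 = 61.031 cm.
m_1 = -(61.031)/63 = -0.9688.
This image would form 61.031 cm past lens 1, i.e. 21.031 cm beyond lens 2, so it is a virtual object for lens 2: d_o2 = 40 - 61.031 = -21.031 cm.
Lens 2: 1/d_i2 = 1/f_2 - 1/d_o2 = 1/(-26) - 1/(-21.031) = 0.00909 cm^-1, so d_i2 = 110.050 cm.
m_2 = -(110.050)/(-21.031) = 5.2327.
The system's lateral magnification is m_1 m_2 = (-0.9688)(5.2327) = -5.0692.

-5.07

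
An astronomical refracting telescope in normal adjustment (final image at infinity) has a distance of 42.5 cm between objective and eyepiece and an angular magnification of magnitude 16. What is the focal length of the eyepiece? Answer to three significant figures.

In normal adjustment the tube length equals f_obj + f_eye and |M| = f_obj/f_eye.
So f_obj = 16 f_eye and 16 f_eye + f_eye = 42.5 cm, giving f_eye = 42.5/17 = 2.500 cm and f_obj = 40.000 cm.

2.50 cm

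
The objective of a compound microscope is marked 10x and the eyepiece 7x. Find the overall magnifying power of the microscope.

The overall magnification of a compound microscope is the product of the objective and eyepiece magnifications:
M = M_obj x M_eye = 10 x 7 = 70.

70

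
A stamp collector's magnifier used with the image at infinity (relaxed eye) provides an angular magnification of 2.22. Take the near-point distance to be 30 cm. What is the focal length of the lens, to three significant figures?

13.5 cm

For the image at infinity, M = D/f.
f = D/M = 30/2.22 = 13.514 cm.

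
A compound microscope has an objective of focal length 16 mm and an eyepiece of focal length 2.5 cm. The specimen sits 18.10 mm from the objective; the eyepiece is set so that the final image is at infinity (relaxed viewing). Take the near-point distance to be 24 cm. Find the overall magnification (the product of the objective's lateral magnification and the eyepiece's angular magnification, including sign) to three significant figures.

Convert to cm: f_obj = 16 mm = 1.6 cm; d_o = 18.10 mm = 1.81 cm.
Objective: 1/d_i = 1/f_obj - 1/d_o = 1/1.6 - 1/1.81 = 0.07251 cm^-1, so d_i = 13.790 cm.
m_obj = -d_i/d_o = -13.790/1.81 = -7.619.
Eyepiece angular magnification (image at infinity): M_eye = D/f_e = 24/2.5 = 9.600.
Overall M = m_obj x M_eye = (-7.619)(9.600) = -73.14.

-73.1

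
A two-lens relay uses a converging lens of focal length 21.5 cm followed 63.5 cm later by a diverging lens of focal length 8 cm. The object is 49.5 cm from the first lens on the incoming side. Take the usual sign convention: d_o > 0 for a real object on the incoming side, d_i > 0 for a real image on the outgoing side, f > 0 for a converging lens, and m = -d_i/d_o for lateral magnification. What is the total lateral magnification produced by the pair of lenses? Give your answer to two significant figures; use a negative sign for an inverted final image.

-0.18

First lens: d_i1 = 1/(1/21.5 - 1/49.5) = 38.009 cm.
m_1 = -(38.009)/49.5 = -0.7679.
Object distance for lens 2: d_o2 = 63.5 - 38.009 = 25.491 cm.
Second lens: d_i2 = 1/(1/(-8) - 1/(25.491)) = -6.089 cm.
m_2 = -(-6.089)/(25.491) = 0.2389.
The system's lateral magnification is m_1 m_2 = (-0.7679)(0.2389) = -0.1834.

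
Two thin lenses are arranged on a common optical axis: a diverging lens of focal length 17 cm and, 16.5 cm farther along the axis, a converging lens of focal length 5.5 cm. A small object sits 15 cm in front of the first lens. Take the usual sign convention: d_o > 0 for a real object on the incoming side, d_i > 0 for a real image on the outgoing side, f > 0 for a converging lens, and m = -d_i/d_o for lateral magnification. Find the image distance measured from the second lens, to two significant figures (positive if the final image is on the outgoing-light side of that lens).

7.1 cm

Lens 1: 1/d_i1 = 1/f_1 - 1/d_o1 = 1/(-17) - 1/15 = -0.12549 cm^-1, so d_i1 = -7.969 cm.
The intermediate image is virtual, 7.969 cm to the left of lens 1, so d_o2 = L - d_i1 = 16.5 - (-7.969) = 24.469 cm.
Lens 2: 1/d_i2 = 1/f_2 - 1/d_o2 = 1/5.5 - 1/(24.469) = 0.14095 cm^-1, so d_i2 = 7.095 cm.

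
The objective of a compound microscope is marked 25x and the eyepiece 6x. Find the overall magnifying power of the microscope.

150

The overall magnification of a compound microscope is the product of the objective and eyepiece magnifications:
M = M_obj x M_eye = 25 x 6 = 150.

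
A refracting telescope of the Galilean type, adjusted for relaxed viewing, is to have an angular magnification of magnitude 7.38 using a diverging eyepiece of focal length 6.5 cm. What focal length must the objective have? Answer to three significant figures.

|M| = f_obj/|f_eye|, so f_obj = |M| x |f_eye| = 7.38 x 6.5 = 47.970 cm.

48.0 cm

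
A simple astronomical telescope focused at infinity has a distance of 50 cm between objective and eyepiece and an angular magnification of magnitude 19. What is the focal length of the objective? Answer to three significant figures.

47.5 cm

In normal adjustment the tube length equals f_obj + f_eye and |M| = f_obj/f_eye.
So f_obj = 19 f_eye and 19 f_eye + f_eye = 50 cm, giving f_eye = 50/20 = 2.500 cm and f_obj = 47.500 cm.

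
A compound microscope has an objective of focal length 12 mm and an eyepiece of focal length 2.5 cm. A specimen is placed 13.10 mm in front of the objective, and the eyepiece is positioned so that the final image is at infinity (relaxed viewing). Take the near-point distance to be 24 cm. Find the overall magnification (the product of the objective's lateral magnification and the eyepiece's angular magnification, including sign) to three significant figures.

-105

Convert to cm: f_obj = 12 mm = 1.2 cm; d_o = 13.10 mm = 1.31 cm.
Objective: 1/d_i = 1/f_obj - 1/d_o = 1/1.2 - 1/1.31 = 0.06997 cm^-1, so d_i = 14.291 cm.
m_obj = -d_i/d_o = -14.291/1.31 = -10.909.
Eyepiece angular magnification (image at infinity): M_eye = D/f_e = 24/2.5 = 9.600.
Overall M = m_obj x M_eye = (-10.909)(9.600) = -104.73.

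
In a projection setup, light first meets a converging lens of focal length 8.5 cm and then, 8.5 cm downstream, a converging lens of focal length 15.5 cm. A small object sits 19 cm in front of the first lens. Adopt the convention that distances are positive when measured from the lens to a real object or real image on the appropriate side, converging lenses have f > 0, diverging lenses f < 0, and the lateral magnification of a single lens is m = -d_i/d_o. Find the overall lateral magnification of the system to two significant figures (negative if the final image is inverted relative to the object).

-0.56

First lens: d_i1 = 1/(1/8.5 - 1/19) = 15.381 cm.
m_1 = -(15.381)/19 = -0.8095.
Since 15.381 cm > 8.5 cm, the first image lies past the second lens and serves as a virtual object: d_o2 = L - d_i1 = -6.881 cm.
Second lens: d_i2 = 1/(1/15.5 - 1/(-6.881)) = 4.765 cm.
m_2 = -(4.765)/(-6.881) = 0.6926.
The system's lateral magnification is m_1 m_2 = (-0.8095)(0.6926) = -0.5606.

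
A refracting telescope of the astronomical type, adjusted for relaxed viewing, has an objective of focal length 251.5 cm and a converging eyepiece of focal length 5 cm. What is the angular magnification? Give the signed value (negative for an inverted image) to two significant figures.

M = -f_obj/f_eye = -251.5/(5) = -50.300.

-50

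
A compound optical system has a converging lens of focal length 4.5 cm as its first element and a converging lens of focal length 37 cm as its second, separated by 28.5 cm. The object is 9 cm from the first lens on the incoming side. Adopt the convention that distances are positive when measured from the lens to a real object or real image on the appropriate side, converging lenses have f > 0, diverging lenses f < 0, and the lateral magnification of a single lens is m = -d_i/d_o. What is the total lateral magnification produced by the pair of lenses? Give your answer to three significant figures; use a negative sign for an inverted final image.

Lens 1: 1/d_i1 = 1/f_1 - 1/d_o1 = 1/4.5 - 1/9 = 0.11111 cm^-1, so d_i1 = 9.000 cm.
m_1 = -(9.000)/9 = -1.0000.
Object distance for lens 2: d_o2 = 28.5 - 9.000 = 19.500 cm.
Lens 2: 1/d_i2 = 1/f_2 - 1/d_o2 = 1/37 - 1/(19.500) = -0.02426 cm^-1, so d_i2 = -41.229 cm.
m_2 = -(-41.229)/(19.500) = 2.1143.
Overall magnification: m = m_1 m_2 = -2.1143.

-2.11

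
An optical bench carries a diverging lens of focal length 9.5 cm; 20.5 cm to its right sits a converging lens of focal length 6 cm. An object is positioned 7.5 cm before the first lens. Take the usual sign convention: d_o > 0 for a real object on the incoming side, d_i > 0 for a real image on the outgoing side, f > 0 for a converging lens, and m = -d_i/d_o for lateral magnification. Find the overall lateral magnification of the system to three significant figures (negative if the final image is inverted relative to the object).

-0.179

Lens 1: 1/d_i1 = 1/f_1 - 1/d_o1 = 1/(-9.5) - 1/7.5 = -0.23860 cm^-1, so d_i1 = -4.191 cm.
m_1 = -(-4.191)/7.5 = 0.5588.
With d_i1 < 0 the first image is virtual and lies on the object side; the object distance for lens 2 is d_o2 = 20.5 - (-4.191) = 24.691 cm.
Lens 2: 1/d_i2 = 1/f_2 - 1/d_o2 = 1/6 - 1/(24.691) = 0.12617 cm^-1, so d_i2 = 7.926 cm.
m_2 = -(7.926)/(24.691) = -0.3210.
The system's lateral magnification is m_1 m_2 = (0.5588)(-0.3210) = -0.1794.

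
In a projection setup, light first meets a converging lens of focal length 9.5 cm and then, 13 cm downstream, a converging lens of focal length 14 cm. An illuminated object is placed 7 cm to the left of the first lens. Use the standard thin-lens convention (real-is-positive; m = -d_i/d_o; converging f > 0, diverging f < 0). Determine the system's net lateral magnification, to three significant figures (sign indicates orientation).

-2.08

Applying the thin-lens equation to the first lens, 1/9.5 = 1/7 + 1/d_i1, which gives d_i1 = -26.600 cm.
Its lateral magnification is m_1 = -d_i1/d_o1 = -(-26.600)/7 = 3.8000.
With d_i1 < 0 the first image is virtual and lies on the object side; the object distance for lens 2 is d_o2 = 13 - (-26.600) = 39.600 cm.
Applying the thin-lens equation again with f_2 = 14 cm and d_o2 = 39.600 cm gives d_i2 = 21.656 cm.
m_2 = -(21.656)/(39.600) = -0.5469.
Total m = m_1 x m_2 = (3.8000)(-0.5469) = -2.0781.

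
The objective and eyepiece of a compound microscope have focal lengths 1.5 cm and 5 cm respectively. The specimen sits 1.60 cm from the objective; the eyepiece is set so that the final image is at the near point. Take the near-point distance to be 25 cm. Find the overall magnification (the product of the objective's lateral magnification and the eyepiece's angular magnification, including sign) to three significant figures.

Objective: 1/d_i = 1/f_obj - 1/d_o = 1/1.5 - 1/1.60 = 0.04167 cm^-1, so d_i = 24.000 cm.
m_obj = -d_i/d_o = -24.000/1.60 = -15.000.
Eyepiece angular magnification (image at near point): M_eye = 1 + D/f_e = 1 + 25/5 = 6.000.
Overall M = m_obj x M_eye = (-15.000)(6.000) = -90.00.

-90.0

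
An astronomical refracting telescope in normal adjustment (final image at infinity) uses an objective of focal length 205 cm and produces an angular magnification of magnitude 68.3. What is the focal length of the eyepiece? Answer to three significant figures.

|M| = f_obj/f_eye, so f_eye = f_obj/|M| = 205/68.3 = 3.001 cm.

3.00 cm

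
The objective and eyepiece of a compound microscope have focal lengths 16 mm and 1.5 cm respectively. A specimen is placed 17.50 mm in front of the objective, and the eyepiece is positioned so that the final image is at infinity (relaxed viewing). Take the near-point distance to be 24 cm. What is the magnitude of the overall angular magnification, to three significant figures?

171

Convert to cm: f_obj = 16 mm = 1.6 cm; d_o = 17.50 mm = 1.75 cm.
Objective: 1/d_i = 1/f_obj - 1/d_o = 1/1.6 - 1/1.75 = 0.05357 cm^-1, so d_i = 18.667 cm.
m_obj = -d_i/d_o = -18.667/1.75 = -10.667.
Eyepiece angular magnification (image at infinity): M_eye = D/f_e = 24/1.5 = 16.000.
Overall M = m_obj x M_eye = (-10.667)(16.000) = -170.67.
|M| = 170.67.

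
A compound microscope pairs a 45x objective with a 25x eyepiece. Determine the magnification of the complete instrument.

1125

The overall magnification of a compound microscope is the product of the objective and eyepiece magnifications:
M = M_obj x M_eye = 45 x 25 = 1125.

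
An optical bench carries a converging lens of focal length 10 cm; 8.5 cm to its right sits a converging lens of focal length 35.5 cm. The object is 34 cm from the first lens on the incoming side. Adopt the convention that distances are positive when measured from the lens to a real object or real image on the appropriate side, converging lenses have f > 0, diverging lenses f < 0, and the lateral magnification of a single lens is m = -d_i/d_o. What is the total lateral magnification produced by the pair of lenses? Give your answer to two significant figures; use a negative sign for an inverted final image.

-0.36

First lens: d_i1 = 1/(1/10 - 1/34) = 14.167 cm.
m_1 = -(14.167)/34 = -0.4167.
This image would form 14.167 cm past lens 1, i.e. 5.667 cm beyond lens 2, so it is a virtual object for lens 2: d_o2 = 8.5 - 14.167 = -5.667 cm.
Second lens: d_i2 = 1/(1/35.5 - 1/(-5.667)) = 4.887 cm.
m_2 = -(4.887)/(-5.667) = 0.8623.
The system's lateral magnification is m_1 m_2 = (-0.4167)(0.8623) = -0.3593.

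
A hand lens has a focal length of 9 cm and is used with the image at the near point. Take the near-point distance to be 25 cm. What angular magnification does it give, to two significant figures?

3.8

M = 1 + D/f = 1 + 25/9 = 3.778.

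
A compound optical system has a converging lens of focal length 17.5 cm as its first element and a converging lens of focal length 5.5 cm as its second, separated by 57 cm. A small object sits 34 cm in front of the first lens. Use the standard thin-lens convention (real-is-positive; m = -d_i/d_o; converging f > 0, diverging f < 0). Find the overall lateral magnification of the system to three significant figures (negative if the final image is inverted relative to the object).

0.378

Lens 1: 1/d_i1 = 1/f_1 - 1/d_o1 = 1/17.5 - 1/34 = 0.02773 cm^-1, so d_i1 = 36.061 cm.
m_1 = -(36.061)/34 = -1.0606.
The intermediate image is 36.061 cm to the right of lens 1, so d_o2 = L - d_i1 = 57 - 36.061 = 20.939 cm.
Lens 2: 1/d_i2 = 1/f_2 - 1/d_o2 = 1/5.5 - 1/(20.939) = 0.13406 cm^-1, so d_i2 = 7.459 cm.
m_2 = -(7.459)/(20.939) = -0.3562.
Total m = m_1 x m_2 = (-1.0606)(-0.3562) = 0.3778.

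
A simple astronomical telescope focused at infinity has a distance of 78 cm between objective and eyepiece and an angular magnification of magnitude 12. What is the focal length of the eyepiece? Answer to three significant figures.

6.00 cm

In normal adjustment the tube length equals f_obj + f_eye and |M| = f_obj/f_eye.
So f_obj = 12 f_eye and 12 f_eye + f_eye = 78 cm, giving f_eye = 78/13 = 6.000 cm and f_obj = 72.000 cm.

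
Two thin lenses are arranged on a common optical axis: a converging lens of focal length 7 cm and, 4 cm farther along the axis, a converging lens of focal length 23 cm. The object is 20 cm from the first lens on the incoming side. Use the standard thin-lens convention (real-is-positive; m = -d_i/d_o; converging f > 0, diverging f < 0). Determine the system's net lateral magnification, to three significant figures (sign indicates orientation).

-0.416

Applying the thin-lens equation to the first lens, 1/7 = 1/20 + 1/d_i1, which gives d_i1 = 10.769 cm.
Its lateral magnification is m_1 = -d_i1/d_o1 = -(10.769)/20 = -0.5385.
Since 10.769 cm > 4 cm, the first image lies past the second lens and serves as a virtual object: d_o2 = L - d_i1 = -6.769 cm.
Applying the thin-lens equation again with f_2 = 23 cm and d_o2 = -6.769 cm gives d_i2 = 5.230 cm.
m_2 = -(5.230)/(-6.769) = 0.7726.
Overall magnification: m = m_1 m_2 = -0.4160.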